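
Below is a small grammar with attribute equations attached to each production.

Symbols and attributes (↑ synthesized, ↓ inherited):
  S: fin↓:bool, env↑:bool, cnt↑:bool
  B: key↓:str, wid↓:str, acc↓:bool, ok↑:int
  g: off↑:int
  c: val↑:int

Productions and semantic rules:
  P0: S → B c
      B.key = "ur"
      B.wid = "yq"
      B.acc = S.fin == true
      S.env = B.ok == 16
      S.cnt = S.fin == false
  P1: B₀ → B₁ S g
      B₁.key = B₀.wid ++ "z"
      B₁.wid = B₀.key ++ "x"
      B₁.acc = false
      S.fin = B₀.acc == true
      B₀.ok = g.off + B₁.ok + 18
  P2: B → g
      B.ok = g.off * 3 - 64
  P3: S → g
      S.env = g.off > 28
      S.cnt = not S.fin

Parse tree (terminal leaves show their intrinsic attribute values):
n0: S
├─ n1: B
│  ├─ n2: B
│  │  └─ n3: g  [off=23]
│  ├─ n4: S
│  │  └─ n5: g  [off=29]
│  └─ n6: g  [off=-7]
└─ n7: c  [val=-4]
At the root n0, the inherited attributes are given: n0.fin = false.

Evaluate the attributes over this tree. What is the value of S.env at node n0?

true

1. n0.fin = false  [given at root]
2. n1.key = "ur"  ["ur"]
3. n1.wid = "yq"  ["yq"]
4. n1.acc = false  [S.fin == true]
5. n2.key = "yqz"  [B₀.wid ++ "z"]
6. n2.wid = "urx"  [B₀.key ++ "x"]
7. n2.acc = false  [false]
8. n3.off = 23  [terminal]
9. n2.ok = 5  [g.off * 3 - 64]
10. n4.fin = false  [B₀.acc == true]
11. n5.off = 29  [terminal]
12. n4.env = true  [g.off > 28]
13. n4.cnt = true  [not S.fin]
14. n6.off = -7  [terminal]
15. n1.ok = 16  [g.off + B₁.ok + 18]
16. n7.val = -4  [terminal]
17. n0.env = true  [B.ok == 16]
18. n0.cnt = true  [S.fin == false]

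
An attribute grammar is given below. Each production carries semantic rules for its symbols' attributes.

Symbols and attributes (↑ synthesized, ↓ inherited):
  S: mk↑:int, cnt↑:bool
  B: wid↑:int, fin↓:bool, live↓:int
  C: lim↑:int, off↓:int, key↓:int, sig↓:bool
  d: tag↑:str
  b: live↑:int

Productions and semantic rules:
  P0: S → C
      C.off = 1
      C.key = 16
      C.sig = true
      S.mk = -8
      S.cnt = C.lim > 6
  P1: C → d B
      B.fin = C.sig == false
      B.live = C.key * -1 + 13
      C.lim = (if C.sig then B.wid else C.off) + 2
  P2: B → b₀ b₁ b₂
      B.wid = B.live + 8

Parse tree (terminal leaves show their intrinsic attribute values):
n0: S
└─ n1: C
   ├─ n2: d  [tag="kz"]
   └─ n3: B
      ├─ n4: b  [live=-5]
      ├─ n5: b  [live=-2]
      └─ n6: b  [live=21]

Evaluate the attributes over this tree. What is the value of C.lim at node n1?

1. n1.off = 1  [1]
2. n1.key = 16  [16]
3. n1.sig = true  [true]
4. n2.tag = "kz"  [terminal]
5. n3.fin = false  [C.sig == false]
6. n3.live = -3  [C.key * -1 + 13]
7. n4.live = -5  [terminal]
8. n5.live = -2  [terminal]
9. n6.live = 21  [terminal]
10. n3.wid = 5  [B.live + 8]
11. n1.lim = 7  [(if C.sig then B.wid else C.off) + 2]
12. n0.mk = -8  [-8]
13. n0.cnt = true  [C.lim > 6]

7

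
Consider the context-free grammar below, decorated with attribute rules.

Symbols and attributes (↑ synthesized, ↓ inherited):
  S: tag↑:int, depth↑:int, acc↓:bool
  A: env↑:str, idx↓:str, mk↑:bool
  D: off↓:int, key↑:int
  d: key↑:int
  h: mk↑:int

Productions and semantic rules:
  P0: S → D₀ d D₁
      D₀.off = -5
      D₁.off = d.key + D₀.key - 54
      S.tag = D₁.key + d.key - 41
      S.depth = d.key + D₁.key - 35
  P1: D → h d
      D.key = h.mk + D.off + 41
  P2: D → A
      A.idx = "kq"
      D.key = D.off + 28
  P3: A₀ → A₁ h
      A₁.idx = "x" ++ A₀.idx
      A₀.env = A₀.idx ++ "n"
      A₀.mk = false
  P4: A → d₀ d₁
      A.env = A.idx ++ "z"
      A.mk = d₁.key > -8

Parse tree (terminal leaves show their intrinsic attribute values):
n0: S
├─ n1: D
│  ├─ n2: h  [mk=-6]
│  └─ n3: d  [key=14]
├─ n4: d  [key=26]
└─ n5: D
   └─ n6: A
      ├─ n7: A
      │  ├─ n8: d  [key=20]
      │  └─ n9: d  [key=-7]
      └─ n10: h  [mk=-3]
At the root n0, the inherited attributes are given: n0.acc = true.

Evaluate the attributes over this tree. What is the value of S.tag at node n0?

15

1. n0.acc = true  [given at root]
2. n1.off = -5  [-5]
3. n2.mk = -6  [terminal]
4. n3.key = 14  [terminal]
5. n1.key = 30  [h.mk + D.off + 41]
6. n4.key = 26  [terminal]
7. n5.off = 2  [d.key + D₀.key - 54]
8. n6.idx = "kq"  ["kq"]
9. n7.idx = "xkq"  ["x" ++ A₀.idx]
10. n8.key = 20  [terminal]
11. n9.key = -7  [terminal]
12. n7.env = "xkqz"  [A.idx ++ "z"]
13. n7.mk = true  [d₁.key > -8]
14. n10.mk = -3  [terminal]
15. n6.env = "kqn"  [A₀.idx ++ "n"]
16. n6.mk = false  [false]
17. n5.key = 30  [D.off + 28]
18. n0.tag = 15  [D₁.key + d.key - 41]
19. n0.depth = 21  [d.key + D₁.key - 35]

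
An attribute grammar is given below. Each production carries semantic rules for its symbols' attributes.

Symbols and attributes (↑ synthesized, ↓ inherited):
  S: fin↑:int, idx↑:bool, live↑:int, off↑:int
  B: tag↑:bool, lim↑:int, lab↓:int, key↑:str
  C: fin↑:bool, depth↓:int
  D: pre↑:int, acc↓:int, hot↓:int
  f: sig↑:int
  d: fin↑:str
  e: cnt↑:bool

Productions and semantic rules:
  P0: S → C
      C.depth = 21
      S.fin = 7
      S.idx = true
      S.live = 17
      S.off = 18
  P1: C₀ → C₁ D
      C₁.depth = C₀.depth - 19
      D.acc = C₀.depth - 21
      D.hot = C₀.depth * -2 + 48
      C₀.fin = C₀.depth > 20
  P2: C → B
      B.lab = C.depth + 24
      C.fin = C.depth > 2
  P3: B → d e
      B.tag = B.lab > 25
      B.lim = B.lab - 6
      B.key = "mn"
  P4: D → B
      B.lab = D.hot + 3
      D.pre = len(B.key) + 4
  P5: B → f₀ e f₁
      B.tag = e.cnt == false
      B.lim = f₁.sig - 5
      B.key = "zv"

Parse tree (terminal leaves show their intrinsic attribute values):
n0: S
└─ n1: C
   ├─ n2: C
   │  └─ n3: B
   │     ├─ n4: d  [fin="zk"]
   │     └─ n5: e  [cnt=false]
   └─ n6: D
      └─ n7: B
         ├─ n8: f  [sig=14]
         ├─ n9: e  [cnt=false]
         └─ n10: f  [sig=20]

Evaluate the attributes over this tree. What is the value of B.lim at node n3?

20

1. n1.depth = 21  [21]
2. n2.depth = 2  [C₀.depth - 19]
3. n3.lab = 26  [C.depth + 24]
4. n4.fin = "zk"  [terminal]
5. n5.cnt = false  [terminal]
6. n3.tag = true  [B.lab > 25]
7. n3.lim = 20  [B.lab - 6]
8. n3.key = "mn"  ["mn"]
9. n2.fin = false  [C.depth > 2]
10. n6.acc = 0  [C₀.depth - 21]
11. n6.hot = 6  [C₀.depth * -2 + 48]
12. n7.lab = 9  [D.hot + 3]
13. n8.sig = 14  [terminal]
14. n9.cnt = false  [terminal]
15. n10.sig = 20  [terminal]
16. n7.tag = true  [e.cnt == false]
17. n7.lim = 15  [f₁.sig - 5]
18. n7.key = "zv"  ["zv"]
19. n6.pre = 6  [len(B.key) + 4]
20. n1.fin = true  [C₀.depth > 20]
21. n0.fin = 7  [7]
22. n0.idx = true  [true]
23. n0.live = 17  [17]
24. n0.off = 18  [18]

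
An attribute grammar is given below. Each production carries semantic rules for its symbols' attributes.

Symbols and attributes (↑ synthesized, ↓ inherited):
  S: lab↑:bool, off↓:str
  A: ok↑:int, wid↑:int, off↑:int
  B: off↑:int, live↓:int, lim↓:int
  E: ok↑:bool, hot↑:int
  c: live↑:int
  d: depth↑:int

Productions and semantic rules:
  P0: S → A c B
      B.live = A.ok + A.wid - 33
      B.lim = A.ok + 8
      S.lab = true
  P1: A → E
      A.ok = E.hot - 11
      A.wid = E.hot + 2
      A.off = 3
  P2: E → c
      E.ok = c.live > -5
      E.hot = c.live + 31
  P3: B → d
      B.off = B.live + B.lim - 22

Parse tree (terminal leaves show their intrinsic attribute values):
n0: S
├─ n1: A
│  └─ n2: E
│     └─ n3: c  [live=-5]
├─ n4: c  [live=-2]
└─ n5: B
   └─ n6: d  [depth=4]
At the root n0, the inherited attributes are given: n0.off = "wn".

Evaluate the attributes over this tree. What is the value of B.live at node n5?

1. n0.off = "wn"  [given at root]
2. n3.live = -5  [terminal]
3. n2.ok = false  [c.live > -5]
4. n2.hot = 26  [c.live + 31]
5. n1.ok = 15  [E.hot - 11]
6. n1.wid = 28  [E.hot + 2]
7. n1.off = 3  [3]
8. n4.live = -2  [terminal]
9. n5.live = 10  [A.ok + A.wid - 33]
10. n5.lim = 23  [A.ok + 8]
11. n6.depth = 4  [terminal]
12. n5.off = 11  [B.live + B.lim - 22]
13. n0.lab = true  [true]

10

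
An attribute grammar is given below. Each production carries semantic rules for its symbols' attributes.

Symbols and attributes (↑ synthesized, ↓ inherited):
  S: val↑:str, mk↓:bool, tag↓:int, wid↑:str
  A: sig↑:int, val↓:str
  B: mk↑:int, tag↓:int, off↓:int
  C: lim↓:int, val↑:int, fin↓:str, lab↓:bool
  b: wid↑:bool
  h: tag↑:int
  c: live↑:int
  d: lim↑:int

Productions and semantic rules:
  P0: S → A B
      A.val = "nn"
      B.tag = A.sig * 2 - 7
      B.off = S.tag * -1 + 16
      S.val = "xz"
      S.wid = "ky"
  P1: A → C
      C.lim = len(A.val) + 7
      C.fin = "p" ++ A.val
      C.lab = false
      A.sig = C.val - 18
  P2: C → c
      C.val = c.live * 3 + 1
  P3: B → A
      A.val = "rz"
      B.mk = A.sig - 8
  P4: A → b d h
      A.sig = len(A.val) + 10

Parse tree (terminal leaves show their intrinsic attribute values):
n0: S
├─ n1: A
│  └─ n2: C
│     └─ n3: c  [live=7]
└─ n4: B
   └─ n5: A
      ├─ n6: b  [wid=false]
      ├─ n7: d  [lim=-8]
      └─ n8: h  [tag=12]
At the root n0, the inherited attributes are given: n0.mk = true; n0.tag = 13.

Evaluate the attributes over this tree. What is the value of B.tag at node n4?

1. n0.mk = true  [given at root]
2. n0.tag = 13  [given at root]
3. n1.val = "nn"  ["nn"]
4. n2.lim = 9  [len(A.val) + 7]
5. n2.fin = "pnn"  ["p" ++ A.val]
6. n2.lab = false  [false]
7. n3.live = 7  [terminal]
8. n2.val = 22  [c.live * 3 + 1]
9. n1.sig = 4  [C.val - 18]
10. n4.tag = 1  [A.sig * 2 - 7]
11. n4.off = 3  [S.tag * -1 + 16]
12. n5.val = "rz"  ["rz"]
13. n6.wid = false  [terminal]
14. n7.lim = -8  [terminal]
15. n8.tag = 12  [terminal]
16. n5.sig = 12  [len(A.val) + 10]
17. n4.mk = 4  [A.sig - 8]
18. n0.val = "xz"  ["xz"]
19. n0.wid = "ky"  ["ky"]

1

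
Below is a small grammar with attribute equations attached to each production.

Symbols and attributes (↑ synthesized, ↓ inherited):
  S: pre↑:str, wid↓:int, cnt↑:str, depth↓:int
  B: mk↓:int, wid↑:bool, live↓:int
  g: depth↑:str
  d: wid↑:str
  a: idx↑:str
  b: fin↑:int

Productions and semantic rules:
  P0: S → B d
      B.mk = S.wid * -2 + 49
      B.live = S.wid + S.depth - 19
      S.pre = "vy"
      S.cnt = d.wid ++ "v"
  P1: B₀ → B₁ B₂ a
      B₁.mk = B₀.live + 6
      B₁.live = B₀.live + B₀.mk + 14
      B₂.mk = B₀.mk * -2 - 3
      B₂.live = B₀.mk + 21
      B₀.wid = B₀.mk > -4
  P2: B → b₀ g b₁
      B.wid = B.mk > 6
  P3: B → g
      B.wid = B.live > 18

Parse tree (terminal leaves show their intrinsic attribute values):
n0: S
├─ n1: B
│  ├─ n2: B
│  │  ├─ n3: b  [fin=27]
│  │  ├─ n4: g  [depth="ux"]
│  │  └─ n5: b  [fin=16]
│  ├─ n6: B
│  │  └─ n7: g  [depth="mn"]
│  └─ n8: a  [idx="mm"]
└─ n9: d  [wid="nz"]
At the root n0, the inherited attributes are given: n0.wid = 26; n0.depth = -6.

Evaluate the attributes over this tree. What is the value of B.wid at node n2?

true

1. n0.wid = 26  [given at root]
2. n0.depth = -6  [given at root]
3. n1.mk = -3  [S.wid * -2 + 49]
4. n1.live = 1  [S.wid + S.depth - 19]
5. n2.mk = 7  [B₀.live + 6]
6. n2.live = 12  [B₀.live + B₀.mk + 14]
7. n3.fin = 27  [terminal]
8. n4.depth = "ux"  [terminal]
9. n5.fin = 16  [terminal]
10. n2.wid = true  [B.mk > 6]
11. n6.mk = 3  [B₀.mk * -2 - 3]
12. n6.live = 18  [B₀.mk + 21]
13. n7.depth = "mn"  [terminal]
14. n6.wid = false  [B.live > 18]
15. n8.idx = "mm"  [terminal]
16. n1.wid = true  [B₀.mk > -4]
17. n9.wid = "nz"  [terminal]
18. n0.pre = "vy"  ["vy"]
19. n0.cnt = "nzv"  [d.wid ++ "v"]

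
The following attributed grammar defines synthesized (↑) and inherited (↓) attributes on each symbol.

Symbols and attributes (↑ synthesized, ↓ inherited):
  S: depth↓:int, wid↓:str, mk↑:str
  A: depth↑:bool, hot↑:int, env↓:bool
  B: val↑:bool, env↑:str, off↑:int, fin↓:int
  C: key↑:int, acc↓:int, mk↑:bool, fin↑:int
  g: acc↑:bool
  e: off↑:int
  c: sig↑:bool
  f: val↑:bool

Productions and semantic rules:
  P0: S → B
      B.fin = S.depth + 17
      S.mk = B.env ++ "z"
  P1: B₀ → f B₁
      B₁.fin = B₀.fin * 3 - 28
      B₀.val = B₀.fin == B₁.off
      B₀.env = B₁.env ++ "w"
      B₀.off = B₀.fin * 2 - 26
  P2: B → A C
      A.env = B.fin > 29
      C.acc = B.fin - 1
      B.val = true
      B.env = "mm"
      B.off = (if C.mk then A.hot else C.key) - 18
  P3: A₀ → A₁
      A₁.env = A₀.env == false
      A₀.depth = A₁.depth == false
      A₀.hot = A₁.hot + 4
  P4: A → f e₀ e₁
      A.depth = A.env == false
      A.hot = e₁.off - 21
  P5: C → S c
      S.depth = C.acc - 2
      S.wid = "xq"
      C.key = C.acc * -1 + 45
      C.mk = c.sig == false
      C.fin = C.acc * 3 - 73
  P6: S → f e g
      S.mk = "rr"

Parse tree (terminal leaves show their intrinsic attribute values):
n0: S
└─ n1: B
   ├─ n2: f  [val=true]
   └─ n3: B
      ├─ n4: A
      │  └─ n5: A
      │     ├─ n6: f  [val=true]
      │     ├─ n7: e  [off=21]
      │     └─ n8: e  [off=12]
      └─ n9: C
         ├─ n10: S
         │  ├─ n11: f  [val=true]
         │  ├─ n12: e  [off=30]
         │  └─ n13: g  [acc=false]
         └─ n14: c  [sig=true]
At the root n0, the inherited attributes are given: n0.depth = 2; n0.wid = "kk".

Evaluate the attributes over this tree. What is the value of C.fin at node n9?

11

1. n0.depth = 2  [given at root]
2. n0.wid = "kk"  [given at root]
3. n1.fin = 19  [S.depth + 17]
4. n2.val = true  [terminal]
5. n3.fin = 29  [B₀.fin * 3 - 28]
6. n4.env = false  [B.fin > 29]
7. n5.env = true  [A₀.env == false]
8. n6.val = true  [terminal]
9. n7.off = 21  [terminal]
10. n8.off = 12  [terminal]
11. n5.depth = false  [A.env == false]
12. n5.hot = -9  [e₁.off - 21]
13. n4.depth = true  [A₁.depth == false]
14. n4.hot = -5  [A₁.hot + 4]
15. n9.acc = 28  [B.fin - 1]
16. n10.depth = 26  [C.acc - 2]
17. n10.wid = "xq"  ["xq"]
18. n11.val = true  [terminal]
19. n12.off = 30  [terminal]
20. n13.acc = false  [terminal]
21. n10.mk = "rr"  ["rr"]
22. n14.sig = true  [terminal]
23. n9.key = 17  [C.acc * -1 + 45]
24. n9.mk = false  [c.sig == false]
25. n9.fin = 11  [C.acc * 3 - 73]
26. n3.val = true  [true]
27. n3.env = "mm"  ["mm"]
28. n3.off = -1  [(if C.mk then A.hot else C.key) - 18]
29. n1.val = false  [B₀.fin == B₁.off]
30. n1.env = "mmw"  [B₁.env ++ "w"]
31. n1.off = 12  [B₀.fin * 2 - 26]
32. n0.mk = "mmwz"  [B.env ++ "z"]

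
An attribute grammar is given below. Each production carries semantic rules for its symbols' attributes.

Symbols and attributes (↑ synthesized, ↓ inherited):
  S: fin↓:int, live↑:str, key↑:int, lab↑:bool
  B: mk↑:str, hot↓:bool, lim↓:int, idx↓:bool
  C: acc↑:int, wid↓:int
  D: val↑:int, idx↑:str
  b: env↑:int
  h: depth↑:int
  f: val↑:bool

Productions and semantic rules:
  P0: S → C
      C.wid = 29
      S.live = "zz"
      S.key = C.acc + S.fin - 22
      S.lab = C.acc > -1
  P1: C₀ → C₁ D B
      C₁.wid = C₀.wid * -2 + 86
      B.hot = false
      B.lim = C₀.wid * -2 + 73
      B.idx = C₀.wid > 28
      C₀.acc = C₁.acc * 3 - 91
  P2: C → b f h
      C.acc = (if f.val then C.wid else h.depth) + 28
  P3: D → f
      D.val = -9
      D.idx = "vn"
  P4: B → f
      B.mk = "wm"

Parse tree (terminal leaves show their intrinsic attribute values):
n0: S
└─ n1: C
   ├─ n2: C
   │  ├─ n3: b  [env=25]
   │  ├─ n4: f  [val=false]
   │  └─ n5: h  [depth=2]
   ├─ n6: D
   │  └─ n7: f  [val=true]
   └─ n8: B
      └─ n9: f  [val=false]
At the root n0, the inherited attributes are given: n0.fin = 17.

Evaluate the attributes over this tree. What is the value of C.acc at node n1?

1. n0.fin = 17  [given at root]
2. n1.wid = 29  [29]
3. n2.wid = 28  [C₀.wid * -2 + 86]
4. n3.env = 25  [terminal]
5. n4.val = false  [terminal]
6. n5.depth = 2  [terminal]
7. n2.acc = 30  [(if f.val then C.wid else h.depth) + 28]
8. n7.val = true  [terminal]
9. n6.val = -9  [-9]
10. n6.idx = "vn"  ["vn"]
11. n8.hot = false  [false]
12. n8.lim = 15  [C₀.wid * -2 + 73]
13. n8.idx = true  [C₀.wid > 28]
14. n9.val = false  [terminal]
15. n8.mk = "wm"  ["wm"]
16. n1.acc = -1  [C₁.acc * 3 - 91]
17. n0.live = "zz"  ["zz"]
18. n0.key = -6  [C.acc + S.fin - 22]
19. n0.lab = false  [C.acc > -1]

-1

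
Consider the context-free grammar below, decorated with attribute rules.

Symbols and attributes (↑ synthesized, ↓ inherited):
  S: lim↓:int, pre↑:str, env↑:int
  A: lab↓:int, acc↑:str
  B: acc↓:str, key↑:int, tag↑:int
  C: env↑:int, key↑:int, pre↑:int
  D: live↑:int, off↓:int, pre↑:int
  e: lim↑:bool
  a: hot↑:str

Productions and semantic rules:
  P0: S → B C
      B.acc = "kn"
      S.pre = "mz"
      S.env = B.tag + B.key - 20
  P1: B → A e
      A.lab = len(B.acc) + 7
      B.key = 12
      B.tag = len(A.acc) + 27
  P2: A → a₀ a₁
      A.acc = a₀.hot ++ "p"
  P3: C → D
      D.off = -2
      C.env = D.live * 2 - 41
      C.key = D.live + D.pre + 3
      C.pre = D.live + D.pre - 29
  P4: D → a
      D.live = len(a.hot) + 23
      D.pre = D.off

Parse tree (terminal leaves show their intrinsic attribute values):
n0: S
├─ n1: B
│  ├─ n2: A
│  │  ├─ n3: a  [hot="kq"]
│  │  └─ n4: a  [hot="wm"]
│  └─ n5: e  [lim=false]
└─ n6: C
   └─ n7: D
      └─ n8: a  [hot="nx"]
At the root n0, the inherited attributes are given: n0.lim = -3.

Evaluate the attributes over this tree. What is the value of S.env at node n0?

1. n0.lim = -3  [given at root]
2. n1.acc = "kn"  ["kn"]
3. n2.lab = 9  [len(B.acc) + 7]
4. n3.hot = "kq"  [terminal]
5. n4.hot = "wm"  [terminal]
6. n2.acc = "kqp"  [a₀.hot ++ "p"]
7. n5.lim = false  [terminal]
8. n1.key = 12  [12]
9. n1.tag = 30  [len(A.acc) + 27]
10. n7.off = -2  [-2]
11. n8.hot = "nx"  [terminal]
12. n7.live = 25  [len(a.hot) + 23]
13. n7.pre = -2  [D.off]
14. n6.env = 9  [D.live * 2 - 41]
15. n6.key = 26  [D.live + D.pre + 3]
16. n6.pre = -6  [D.live + D.pre - 29]
17. n0.pre = "mz"  ["mz"]
18. n0.env = 22  [B.tag + B.key - 20]

22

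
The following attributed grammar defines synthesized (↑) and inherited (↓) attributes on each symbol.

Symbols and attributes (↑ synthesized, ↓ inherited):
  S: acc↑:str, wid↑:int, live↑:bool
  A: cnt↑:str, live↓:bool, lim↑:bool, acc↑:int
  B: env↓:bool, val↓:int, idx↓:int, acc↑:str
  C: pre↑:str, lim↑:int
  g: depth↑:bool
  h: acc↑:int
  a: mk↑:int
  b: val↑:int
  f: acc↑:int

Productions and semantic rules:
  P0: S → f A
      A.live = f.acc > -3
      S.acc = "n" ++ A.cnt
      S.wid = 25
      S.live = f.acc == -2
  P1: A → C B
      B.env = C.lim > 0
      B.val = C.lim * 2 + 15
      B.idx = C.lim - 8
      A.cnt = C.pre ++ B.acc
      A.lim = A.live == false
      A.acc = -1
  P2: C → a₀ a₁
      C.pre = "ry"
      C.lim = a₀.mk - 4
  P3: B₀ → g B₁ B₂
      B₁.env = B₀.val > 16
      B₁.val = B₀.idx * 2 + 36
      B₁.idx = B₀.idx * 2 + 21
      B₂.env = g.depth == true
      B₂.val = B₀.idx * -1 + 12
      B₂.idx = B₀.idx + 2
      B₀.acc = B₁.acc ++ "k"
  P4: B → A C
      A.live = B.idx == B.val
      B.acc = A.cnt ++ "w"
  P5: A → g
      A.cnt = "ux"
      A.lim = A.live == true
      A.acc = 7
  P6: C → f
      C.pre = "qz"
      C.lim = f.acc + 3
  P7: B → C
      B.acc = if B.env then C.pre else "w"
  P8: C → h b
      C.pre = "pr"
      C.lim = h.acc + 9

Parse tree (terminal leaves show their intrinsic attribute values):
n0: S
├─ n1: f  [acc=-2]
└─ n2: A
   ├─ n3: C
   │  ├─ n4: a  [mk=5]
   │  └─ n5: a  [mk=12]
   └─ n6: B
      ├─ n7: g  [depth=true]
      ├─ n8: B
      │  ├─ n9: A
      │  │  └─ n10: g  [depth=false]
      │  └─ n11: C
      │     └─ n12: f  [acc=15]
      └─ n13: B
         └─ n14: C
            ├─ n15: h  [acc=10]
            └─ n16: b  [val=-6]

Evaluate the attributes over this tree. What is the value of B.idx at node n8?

7

1. n1.acc = -2  [terminal]
2. n2.live = true  [f.acc > -3]
3. n4.mk = 5  [terminal]
4. n5.mk = 12  [terminal]
5. n3.pre = "ry"  ["ry"]
6. n3.lim = 1  [a₀.mk - 4]
7. n6.env = true  [C.lim > 0]
8. n6.val = 17  [C.lim * 2 + 15]
9. n6.idx = -7  [C.lim - 8]
10. n7.depth = true  [terminal]
11. n8.env = true  [B₀.val > 16]
12. n8.val = 22  [B₀.idx * 2 + 36]
13. n8.idx = 7  [B₀.idx * 2 + 21]
14. n9.live = false  [B.idx == B.val]
15. n10.depth = false  [terminal]
16. n9.cnt = "ux"  ["ux"]
17. n9.lim = false  [A.live == true]
18. n9.acc = 7  [7]
19. n12.acc = 15  [terminal]
20. n11.pre = "qz"  ["qz"]
21. n11.lim = 18  [f.acc + 3]
22. n8.acc = "uxw"  [A.cnt ++ "w"]
23. n13.env = true  [g.depth == true]
24. n13.val = 19  [B₀.idx * -1 + 12]
25. n13.idx = -5  [B₀.idx + 2]
26. n15.acc = 10  [terminal]
27. n16.val = -6  [terminal]
28. n14.pre = "pr"  ["pr"]
29. n14.lim = 19  [h.acc + 9]
30. n13.acc = "pr"  [if B.env then C.pre else "w"]
31. n6.acc = "uxwk"  [B₁.acc ++ "k"]
32. n2.cnt = "ryuxwk"  [C.pre ++ B.acc]
33. n2.lim = false  [A.live == false]
34. n2.acc = -1  [-1]
35. n0.acc = "nryuxwk"  ["n" ++ A.cnt]
36. n0.wid = 25  [25]
37. n0.live = true  [f.acc == -2]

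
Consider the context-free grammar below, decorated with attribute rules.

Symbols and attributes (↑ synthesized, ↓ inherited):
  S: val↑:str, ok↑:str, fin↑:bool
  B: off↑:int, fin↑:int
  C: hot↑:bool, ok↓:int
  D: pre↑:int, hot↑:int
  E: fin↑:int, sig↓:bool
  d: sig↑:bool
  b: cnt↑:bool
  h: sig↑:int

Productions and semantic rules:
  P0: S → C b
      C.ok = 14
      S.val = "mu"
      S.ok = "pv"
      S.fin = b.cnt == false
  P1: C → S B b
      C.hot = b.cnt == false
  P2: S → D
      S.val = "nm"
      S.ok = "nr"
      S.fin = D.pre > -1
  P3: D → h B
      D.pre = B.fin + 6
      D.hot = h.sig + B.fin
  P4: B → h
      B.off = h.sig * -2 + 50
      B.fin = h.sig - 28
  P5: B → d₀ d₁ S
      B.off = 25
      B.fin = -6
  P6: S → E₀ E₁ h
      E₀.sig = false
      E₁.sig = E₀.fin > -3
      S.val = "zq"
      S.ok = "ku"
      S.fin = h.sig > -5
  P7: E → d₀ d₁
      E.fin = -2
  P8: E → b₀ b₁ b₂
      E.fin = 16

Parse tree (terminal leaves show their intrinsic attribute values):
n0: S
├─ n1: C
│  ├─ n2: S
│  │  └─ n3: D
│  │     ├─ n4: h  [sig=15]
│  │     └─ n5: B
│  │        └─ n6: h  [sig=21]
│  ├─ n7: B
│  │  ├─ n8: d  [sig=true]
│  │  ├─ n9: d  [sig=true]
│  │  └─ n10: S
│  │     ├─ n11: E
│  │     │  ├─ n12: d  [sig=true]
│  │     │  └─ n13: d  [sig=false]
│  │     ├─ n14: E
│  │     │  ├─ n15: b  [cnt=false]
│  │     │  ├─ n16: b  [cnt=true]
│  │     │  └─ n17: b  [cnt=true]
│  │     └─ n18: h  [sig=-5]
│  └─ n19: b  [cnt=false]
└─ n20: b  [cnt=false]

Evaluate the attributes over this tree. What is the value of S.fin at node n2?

false

1. n1.ok = 14  [14]
2. n4.sig = 15  [terminal]
3. n6.sig = 21  [terminal]
4. n5.off = 8  [h.sig * -2 + 50]
5. n5.fin = -7  [h.sig - 28]
6. n3.pre = -1  [B.fin + 6]
7. n3.hot = 8  [h.sig + B.fin]
8. n2.val = "nm"  ["nm"]
9. n2.ok = "nr"  ["nr"]
10. n2.fin = false  [D.pre > -1]
11. n8.sig = true  [terminal]
12. n9.sig = true  [terminal]
13. n11.sig = false  [false]
14. n12.sig = true  [terminal]
15. n13.sig = false  [terminal]
16. n11.fin = -2  [-2]
17. n14.sig = true  [E₀.fin > -3]
18. n15.cnt = false  [terminal]
19. n16.cnt = true  [terminal]
20. n17.cnt = true  [terminal]
21. n14.fin = 16  [16]
22. n18.sig = -5  [terminal]
23. n10.val = "zq"  ["zq"]
24. n10.ok = "ku"  ["ku"]
25. n10.fin = false  [h.sig > -5]
26. n7.off = 25  [25]
27. n7.fin = -6  [-6]
28. n19.cnt = false  [terminal]
29. n1.hot = true  [b.cnt == false]
30. n20.cnt = false  [terminal]
31. n0.val = "mu"  ["mu"]
32. n0.ok = "pv"  ["pv"]
33. n0.fin = true  [b.cnt == false]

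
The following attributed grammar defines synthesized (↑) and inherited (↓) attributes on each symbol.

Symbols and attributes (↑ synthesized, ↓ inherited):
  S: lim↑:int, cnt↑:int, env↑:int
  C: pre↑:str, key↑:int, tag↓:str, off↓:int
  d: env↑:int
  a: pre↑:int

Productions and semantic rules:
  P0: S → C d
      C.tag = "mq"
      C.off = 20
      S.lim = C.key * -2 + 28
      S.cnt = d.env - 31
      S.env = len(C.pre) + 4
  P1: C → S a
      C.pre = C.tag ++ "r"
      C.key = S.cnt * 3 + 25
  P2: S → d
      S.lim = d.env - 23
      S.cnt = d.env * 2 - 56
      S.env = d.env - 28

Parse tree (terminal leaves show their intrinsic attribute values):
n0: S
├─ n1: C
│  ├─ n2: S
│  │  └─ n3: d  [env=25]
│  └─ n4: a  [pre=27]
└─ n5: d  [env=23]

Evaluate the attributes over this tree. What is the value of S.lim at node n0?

1. n1.tag = "mq"  ["mq"]
2. n1.off = 20  [20]
3. n3.env = 25  [terminal]
4. n2.lim = 2  [d.env - 23]
5. n2.cnt = -6  [d.env * 2 - 56]
6. n2.env = -3  [d.env - 28]
7. n4.pre = 27  [terminal]
8. n1.pre = "mqr"  [C.tag ++ "r"]
9. n1.key = 7  [S.cnt * 3 + 25]
10. n5.env = 23  [terminal]
11. n0.lim = 14  [C.key * -2 + 28]
12. n0.cnt = -8  [d.env - 31]
13. n0.env = 7  [len(C.pre) + 4]

14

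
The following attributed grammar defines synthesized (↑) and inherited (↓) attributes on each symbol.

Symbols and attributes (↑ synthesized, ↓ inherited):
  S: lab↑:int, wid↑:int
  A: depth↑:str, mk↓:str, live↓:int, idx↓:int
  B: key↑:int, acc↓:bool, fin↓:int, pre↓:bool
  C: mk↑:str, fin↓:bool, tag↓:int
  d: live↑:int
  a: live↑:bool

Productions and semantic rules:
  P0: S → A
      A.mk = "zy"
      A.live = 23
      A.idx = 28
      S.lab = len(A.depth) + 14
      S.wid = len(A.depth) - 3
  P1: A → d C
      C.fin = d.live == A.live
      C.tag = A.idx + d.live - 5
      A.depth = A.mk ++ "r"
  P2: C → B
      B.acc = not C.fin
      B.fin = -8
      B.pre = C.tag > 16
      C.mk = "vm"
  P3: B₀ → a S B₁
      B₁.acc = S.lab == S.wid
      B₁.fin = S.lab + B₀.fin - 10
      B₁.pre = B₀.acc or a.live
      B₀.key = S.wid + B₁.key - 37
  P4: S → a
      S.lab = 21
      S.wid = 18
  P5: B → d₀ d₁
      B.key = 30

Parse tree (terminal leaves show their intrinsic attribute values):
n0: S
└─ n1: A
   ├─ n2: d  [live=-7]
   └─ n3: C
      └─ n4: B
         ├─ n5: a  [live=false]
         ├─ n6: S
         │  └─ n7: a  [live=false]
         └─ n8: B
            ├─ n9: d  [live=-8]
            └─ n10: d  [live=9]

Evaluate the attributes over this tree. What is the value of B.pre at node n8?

true

1. n1.mk = "zy"  ["zy"]
2. n1.live = 23  [23]
3. n1.idx = 28  [28]
4. n2.live = -7  [terminal]
5. n3.fin = false  [d.live == A.live]
6. n3.tag = 16  [A.idx + d.live - 5]
7. n4.acc = true  [not C.fin]
8. n4.fin = -8  [-8]
9. n4.pre = false  [C.tag > 16]
10. n5.live = false  [terminal]
11. n7.live = false  [terminal]
12. n6.lab = 21  [21]
13. n6.wid = 18  [18]
14. n8.acc = false  [S.lab == S.wid]
15. n8.fin = 3  [S.lab + B₀.fin - 10]
16. n8.pre = true  [B₀.acc or a.live]
17. n9.live = -8  [terminal]
18. n10.live = 9  [terminal]
19. n8.key = 30  [30]
20. n4.key = 11  [S.wid + B₁.key - 37]
21. n3.mk = "vm"  ["vm"]
22. n1.depth = "zyr"  [A.mk ++ "r"]
23. n0.lab = 17  [len(A.depth) + 14]
24. n0.wid = 0  [len(A.depth) - 3]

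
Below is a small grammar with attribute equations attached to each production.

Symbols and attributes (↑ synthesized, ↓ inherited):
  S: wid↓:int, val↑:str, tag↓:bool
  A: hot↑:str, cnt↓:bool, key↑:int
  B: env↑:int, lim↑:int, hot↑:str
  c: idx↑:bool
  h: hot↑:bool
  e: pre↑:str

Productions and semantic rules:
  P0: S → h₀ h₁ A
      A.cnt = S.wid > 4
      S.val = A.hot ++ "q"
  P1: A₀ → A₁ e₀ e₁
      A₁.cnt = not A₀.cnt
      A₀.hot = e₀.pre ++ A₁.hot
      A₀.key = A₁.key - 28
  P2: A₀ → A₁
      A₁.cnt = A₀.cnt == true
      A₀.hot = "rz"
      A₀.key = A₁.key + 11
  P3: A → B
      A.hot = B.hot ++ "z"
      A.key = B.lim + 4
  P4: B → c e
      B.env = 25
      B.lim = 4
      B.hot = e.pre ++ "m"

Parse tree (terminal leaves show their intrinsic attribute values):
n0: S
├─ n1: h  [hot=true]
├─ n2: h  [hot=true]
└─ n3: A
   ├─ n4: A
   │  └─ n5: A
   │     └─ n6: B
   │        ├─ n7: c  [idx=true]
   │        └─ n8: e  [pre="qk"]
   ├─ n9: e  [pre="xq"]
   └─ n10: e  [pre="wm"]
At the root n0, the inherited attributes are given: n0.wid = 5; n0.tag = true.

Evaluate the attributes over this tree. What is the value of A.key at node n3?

1. n0.wid = 5  [given at root]
2. n0.tag = true  [given at root]
3. n1.hot = true  [terminal]
4. n2.hot = true  [terminal]
5. n3.cnt = true  [S.wid > 4]
6. n4.cnt = false  [not A₀.cnt]
7. n5.cnt = false  [A₀.cnt == true]
8. n7.idx = true  [terminal]
9. n8.pre = "qk"  [terminal]
10. n6.env = 25  [25]
11. n6.lim = 4  [4]
12. n6.hot = "qkm"  [e.pre ++ "m"]
13. n5.hot = "qkmz"  [B.hot ++ "z"]
14. n5.key = 8  [B.lim + 4]
15. n4.hot = "rz"  ["rz"]
16. n4.key = 19  [A₁.key + 11]
17. n9.pre = "xq"  [terminal]
18. n10.pre = "wm"  [terminal]
19. n3.hot = "xqrz"  [e₀.pre ++ A₁.hot]
20. n3.key = -9  [A₁.key - 28]
21. n0.val = "xqrzq"  [A.hot ++ "q"]

-9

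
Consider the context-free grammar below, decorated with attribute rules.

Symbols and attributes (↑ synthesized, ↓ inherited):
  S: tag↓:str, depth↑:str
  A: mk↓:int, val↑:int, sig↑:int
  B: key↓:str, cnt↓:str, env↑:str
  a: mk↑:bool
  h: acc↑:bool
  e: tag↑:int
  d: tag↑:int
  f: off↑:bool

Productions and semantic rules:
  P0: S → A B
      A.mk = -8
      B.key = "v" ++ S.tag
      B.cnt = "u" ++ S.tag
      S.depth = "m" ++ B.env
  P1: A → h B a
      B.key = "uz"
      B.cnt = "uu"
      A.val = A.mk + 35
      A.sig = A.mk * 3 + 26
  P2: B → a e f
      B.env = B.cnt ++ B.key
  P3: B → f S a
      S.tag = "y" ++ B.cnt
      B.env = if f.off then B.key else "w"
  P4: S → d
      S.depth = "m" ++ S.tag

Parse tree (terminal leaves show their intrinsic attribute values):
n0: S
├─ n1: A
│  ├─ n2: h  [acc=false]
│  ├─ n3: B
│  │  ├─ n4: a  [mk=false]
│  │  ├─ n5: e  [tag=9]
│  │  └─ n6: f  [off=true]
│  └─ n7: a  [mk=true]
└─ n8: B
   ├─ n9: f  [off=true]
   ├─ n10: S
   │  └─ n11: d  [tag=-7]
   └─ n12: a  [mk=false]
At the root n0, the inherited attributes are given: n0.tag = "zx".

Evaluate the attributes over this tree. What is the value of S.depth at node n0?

"mvzx"

1. n0.tag = "zx"  [given at root]
2. n1.mk = -8  [-8]
3. n2.acc = false  [terminal]
4. n3.key = "uz"  ["uz"]
5. n3.cnt = "uu"  ["uu"]
6. n4.mk = false  [terminal]
7. n5.tag = 9  [terminal]
8. n6.off = true  [terminal]
9. n3.env = "uuuz"  [B.cnt ++ B.key]
10. n7.mk = true  [terminal]
11. n1.val = 27  [A.mk + 35]
12. n1.sig = 2  [A.mk * 3 + 26]
13. n8.key = "vzx"  ["v" ++ S.tag]
14. n8.cnt = "uzx"  ["u" ++ S.tag]
15. n9.off = true  [terminal]
16. n10.tag = "yuzx"  ["y" ++ B.cnt]
17. n11.tag = -7  [terminal]
18. n10.depth = "myuzx"  ["m" ++ S.tag]
19. n12.mk = false  [terminal]
20. n8.env = "vzx"  [if f.off then B.key else "w"]
21. n0.depth = "mvzx"  ["m" ++ B.env]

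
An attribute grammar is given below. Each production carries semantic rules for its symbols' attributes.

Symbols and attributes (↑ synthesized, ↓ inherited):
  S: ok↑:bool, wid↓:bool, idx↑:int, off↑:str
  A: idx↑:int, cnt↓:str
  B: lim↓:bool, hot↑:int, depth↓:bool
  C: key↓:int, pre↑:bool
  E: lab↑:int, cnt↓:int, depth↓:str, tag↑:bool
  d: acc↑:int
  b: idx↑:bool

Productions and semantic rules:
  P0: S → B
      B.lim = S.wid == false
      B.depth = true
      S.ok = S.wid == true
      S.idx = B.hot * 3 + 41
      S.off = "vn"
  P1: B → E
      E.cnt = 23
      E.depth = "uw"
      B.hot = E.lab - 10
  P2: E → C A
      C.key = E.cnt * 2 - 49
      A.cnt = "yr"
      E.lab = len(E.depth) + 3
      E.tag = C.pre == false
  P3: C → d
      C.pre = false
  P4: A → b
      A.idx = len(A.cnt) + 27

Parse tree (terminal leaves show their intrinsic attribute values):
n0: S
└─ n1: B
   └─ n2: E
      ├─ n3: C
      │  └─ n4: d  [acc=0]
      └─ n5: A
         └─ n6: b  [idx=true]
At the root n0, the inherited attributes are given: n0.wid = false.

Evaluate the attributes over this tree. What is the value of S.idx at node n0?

1. n0.wid = false  [given at root]
2. n1.lim = true  [S.wid == false]
3. n1.depth = true  [true]
4. n2.cnt = 23  [23]
5. n2.depth = "uw"  ["uw"]
6. n3.key = -3  [E.cnt * 2 - 49]
7. n4.acc = 0  [terminal]
8. n3.pre = false  [false]
9. n5.cnt = "yr"  ["yr"]
10. n6.idx = true  [terminal]
11. n5.idx = 29  [len(A.cnt) + 27]
12. n2.lab = 5  [len(E.depth) + 3]
13. n2.tag = true  [C.pre == false]
14. n1.hot = -5  [E.lab - 10]
15. n0.ok = false  [S.wid == true]
16. n0.idx = 26  [B.hot * 3 + 41]
17. n0.off = "vn"  ["vn"]

26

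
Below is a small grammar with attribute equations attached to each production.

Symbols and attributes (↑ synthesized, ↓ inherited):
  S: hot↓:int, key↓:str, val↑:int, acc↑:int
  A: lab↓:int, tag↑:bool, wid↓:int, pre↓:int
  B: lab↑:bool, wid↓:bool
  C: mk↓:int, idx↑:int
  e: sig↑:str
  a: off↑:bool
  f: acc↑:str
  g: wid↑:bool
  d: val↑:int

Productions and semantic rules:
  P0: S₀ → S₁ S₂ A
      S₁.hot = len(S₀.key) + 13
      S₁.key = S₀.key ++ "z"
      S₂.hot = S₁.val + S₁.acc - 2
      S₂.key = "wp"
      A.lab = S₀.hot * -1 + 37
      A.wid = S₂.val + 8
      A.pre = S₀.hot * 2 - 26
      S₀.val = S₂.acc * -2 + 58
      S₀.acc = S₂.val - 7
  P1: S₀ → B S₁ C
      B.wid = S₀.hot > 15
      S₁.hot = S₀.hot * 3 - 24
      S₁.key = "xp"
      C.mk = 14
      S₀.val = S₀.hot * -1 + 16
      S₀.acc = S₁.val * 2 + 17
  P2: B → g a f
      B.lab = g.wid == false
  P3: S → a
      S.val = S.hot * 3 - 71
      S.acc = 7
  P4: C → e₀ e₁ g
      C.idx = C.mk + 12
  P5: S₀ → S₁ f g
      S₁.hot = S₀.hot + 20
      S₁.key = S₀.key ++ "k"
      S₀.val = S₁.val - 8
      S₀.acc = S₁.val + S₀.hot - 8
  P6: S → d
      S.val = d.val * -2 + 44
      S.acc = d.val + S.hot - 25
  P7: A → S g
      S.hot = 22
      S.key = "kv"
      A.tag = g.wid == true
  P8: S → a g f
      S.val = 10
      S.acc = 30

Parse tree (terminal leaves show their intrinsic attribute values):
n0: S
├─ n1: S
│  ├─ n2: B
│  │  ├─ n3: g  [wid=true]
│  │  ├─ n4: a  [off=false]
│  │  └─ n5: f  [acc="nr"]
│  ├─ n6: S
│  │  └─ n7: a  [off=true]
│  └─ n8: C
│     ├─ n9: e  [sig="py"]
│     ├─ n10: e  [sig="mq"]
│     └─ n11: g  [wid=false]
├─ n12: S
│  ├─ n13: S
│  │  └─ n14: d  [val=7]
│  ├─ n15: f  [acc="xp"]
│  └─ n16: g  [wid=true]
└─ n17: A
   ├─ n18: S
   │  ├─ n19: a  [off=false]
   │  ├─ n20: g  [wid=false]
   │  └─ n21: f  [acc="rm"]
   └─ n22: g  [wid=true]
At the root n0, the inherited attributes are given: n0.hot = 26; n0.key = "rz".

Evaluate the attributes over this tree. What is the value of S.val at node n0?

1. n0.hot = 26  [given at root]
2. n0.key = "rz"  [given at root]
3. n1.hot = 15  [len(S₀.key) + 13]
4. n1.key = "rzz"  [S₀.key ++ "z"]
5. n2.wid = false  [S₀.hot > 15]
6. n3.wid = true  [terminal]
7. n4.off = false  [terminal]
8. n5.acc = "nr"  [terminal]
9. n2.lab = false  [g.wid == false]
10. n6.hot = 21  [S₀.hot * 3 - 24]
11. n6.key = "xp"  ["xp"]
12. n7.off = true  [terminal]
13. n6.val = -8  [S.hot * 3 - 71]
14. n6.acc = 7  [7]
15. n8.mk = 14  [14]
16. n9.sig = "py"  [terminal]
17. n10.sig = "mq"  [terminal]
18. n11.wid = false  [terminal]
19. n8.idx = 26  [C.mk + 12]
20. n1.val = 1  [S₀.hot * -1 + 16]
21. n1.acc = 1  [S₁.val * 2 + 17]
22. n12.hot = 0  [S₁.val + S₁.acc - 2]
23. n12.key = "wp"  ["wp"]
24. n13.hot = 20  [S₀.hot + 20]
25. n13.key = "wpk"  [S₀.key ++ "k"]
26. n14.val = 7  [terminal]
27. n13.val = 30  [d.val * -2 + 44]
28. n13.acc = 2  [d.val + S.hot - 25]
29. n15.acc = "xp"  [terminal]
30. n16.wid = true  [terminal]
31. n12.val = 22  [S₁.val - 8]
32. n12.acc = 22  [S₁.val + S₀.hot - 8]
33. n17.lab = 11  [S₀.hot * -1 + 37]
34. n17.wid = 30  [S₂.val + 8]
35. n17.pre = 26  [S₀.hot * 2 - 26]
36. n18.hot = 22  [22]
37. n18.key = "kv"  ["kv"]
38. n19.off = false  [terminal]
39. n20.wid = false  [terminal]
40. n21.acc = "rm"  [terminal]
41. n18.val = 10  [10]
42. n18.acc = 30  [30]
43. n22.wid = true  [terminal]
44. n17.tag = true  [g.wid == true]
45. n0.val = 14  [S₂.acc * -2 + 58]
46. n0.acc = 15  [S₂.val - 7]

14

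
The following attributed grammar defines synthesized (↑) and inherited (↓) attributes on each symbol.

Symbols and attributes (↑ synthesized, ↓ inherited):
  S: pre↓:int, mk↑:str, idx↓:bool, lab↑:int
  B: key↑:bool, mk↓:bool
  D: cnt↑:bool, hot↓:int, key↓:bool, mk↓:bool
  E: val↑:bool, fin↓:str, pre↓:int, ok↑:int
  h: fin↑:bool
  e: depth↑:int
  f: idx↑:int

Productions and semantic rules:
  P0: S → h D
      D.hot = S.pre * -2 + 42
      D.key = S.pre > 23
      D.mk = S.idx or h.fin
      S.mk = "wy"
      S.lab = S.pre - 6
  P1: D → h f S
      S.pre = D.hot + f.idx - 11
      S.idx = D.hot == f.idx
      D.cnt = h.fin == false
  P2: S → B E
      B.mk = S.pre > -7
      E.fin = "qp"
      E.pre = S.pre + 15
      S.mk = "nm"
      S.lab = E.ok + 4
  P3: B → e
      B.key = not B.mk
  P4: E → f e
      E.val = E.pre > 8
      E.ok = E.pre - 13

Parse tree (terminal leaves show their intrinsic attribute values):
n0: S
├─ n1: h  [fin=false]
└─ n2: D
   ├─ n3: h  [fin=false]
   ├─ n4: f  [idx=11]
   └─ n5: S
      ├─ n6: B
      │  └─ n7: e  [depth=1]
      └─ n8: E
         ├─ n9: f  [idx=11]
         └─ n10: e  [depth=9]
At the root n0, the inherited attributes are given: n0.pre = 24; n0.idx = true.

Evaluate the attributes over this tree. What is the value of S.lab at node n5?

1. n0.pre = 24  [given at root]
2. n0.idx = true  [given at root]
3. n1.fin = false  [terminal]
4. n2.hot = -6  [S.pre * -2 + 42]
5. n2.key = true  [S.pre > 23]
6. n2.mk = true  [S.idx or h.fin]
7. n3.fin = false  [terminal]
8. n4.idx = 11  [terminal]
9. n5.pre = -6  [D.hot + f.idx - 11]
10. n5.idx = false  [D.hot == f.idx]
11. n6.mk = true  [S.pre > -7]
12. n7.depth = 1  [terminal]
13. n6.key = false  [not B.mk]
14. n8.fin = "qp"  ["qp"]
15. n8.pre = 9  [S.pre + 15]
16. n9.idx = 11  [terminal]
17. n10.depth = 9  [terminal]
18. n8.val = true  [E.pre > 8]
19. n8.ok = -4  [E.pre - 13]
20. n5.mk = "nm"  ["nm"]
21. n5.lab = 0  [E.ok + 4]
22. n2.cnt = true  [h.fin == false]
23. n0.mk = "wy"  ["wy"]
24. n0.lab = 18  [S.pre - 6]

0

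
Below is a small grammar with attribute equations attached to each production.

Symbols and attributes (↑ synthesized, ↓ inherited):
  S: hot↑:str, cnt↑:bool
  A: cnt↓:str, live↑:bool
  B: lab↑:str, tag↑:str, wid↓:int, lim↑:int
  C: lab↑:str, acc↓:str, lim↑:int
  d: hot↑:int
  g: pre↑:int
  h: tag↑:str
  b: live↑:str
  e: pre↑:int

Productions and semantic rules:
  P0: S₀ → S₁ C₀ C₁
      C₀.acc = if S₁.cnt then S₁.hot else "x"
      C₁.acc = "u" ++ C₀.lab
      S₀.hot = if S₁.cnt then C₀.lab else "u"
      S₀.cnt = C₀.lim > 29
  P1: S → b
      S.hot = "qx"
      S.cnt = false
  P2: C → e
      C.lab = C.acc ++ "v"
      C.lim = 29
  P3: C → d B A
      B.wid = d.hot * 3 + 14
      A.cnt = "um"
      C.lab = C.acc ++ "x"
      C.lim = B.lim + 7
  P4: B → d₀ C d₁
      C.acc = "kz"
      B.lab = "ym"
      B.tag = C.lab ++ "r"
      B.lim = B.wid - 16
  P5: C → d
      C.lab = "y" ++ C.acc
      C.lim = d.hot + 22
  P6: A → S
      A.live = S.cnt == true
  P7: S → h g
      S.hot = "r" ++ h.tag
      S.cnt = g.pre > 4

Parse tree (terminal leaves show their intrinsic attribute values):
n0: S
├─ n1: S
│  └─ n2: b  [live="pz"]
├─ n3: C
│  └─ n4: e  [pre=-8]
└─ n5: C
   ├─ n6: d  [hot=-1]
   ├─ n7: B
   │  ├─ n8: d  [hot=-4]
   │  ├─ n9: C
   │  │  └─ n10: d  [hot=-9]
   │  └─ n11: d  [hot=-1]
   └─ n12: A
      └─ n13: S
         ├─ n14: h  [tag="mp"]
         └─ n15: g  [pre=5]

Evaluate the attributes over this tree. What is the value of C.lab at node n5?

1. n2.live = "pz"  [terminal]
2. n1.hot = "qx"  ["qx"]
3. n1.cnt = false  [false]
4. n3.acc = "x"  [if S₁.cnt then S₁.hot else "x"]
5. n4.pre = -8  [terminal]
6. n3.lab = "xv"  [C.acc ++ "v"]
7. n3.lim = 29  [29]
8. n5.acc = "uxv"  ["u" ++ C₀.lab]
9. n6.hot = -1  [terminal]
10. n7.wid = 11  [d.hot * 3 + 14]
11. n8.hot = -4  [terminal]
12. n9.acc = "kz"  ["kz"]
13. n10.hot = -9  [terminal]
14. n9.lab = "ykz"  ["y" ++ C.acc]
15. n9.lim = 13  [d.hot + 22]
16. n11.hot = -1  [terminal]
17. n7.lab = "ym"  ["ym"]
18. n7.tag = "ykzr"  [C.lab ++ "r"]
19. n7.lim = -5  [B.wid - 16]
20. n12.cnt = "um"  ["um"]
21. n14.tag = "mp"  [terminal]
22. n15.pre = 5  [terminal]
23. n13.hot = "rmp"  ["r" ++ h.tag]
24. n13.cnt = true  [g.pre > 4]
25. n12.live = true  [S.cnt == true]
26. n5.lab = "uxvx"  [C.acc ++ "x"]
27. n5.lim = 2  [B.lim + 7]
28. n0.hot = "u"  [if S₁.cnt then C₀.lab else "u"]
29. n0.cnt = false  [C₀.lim > 29]

"uxvx"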